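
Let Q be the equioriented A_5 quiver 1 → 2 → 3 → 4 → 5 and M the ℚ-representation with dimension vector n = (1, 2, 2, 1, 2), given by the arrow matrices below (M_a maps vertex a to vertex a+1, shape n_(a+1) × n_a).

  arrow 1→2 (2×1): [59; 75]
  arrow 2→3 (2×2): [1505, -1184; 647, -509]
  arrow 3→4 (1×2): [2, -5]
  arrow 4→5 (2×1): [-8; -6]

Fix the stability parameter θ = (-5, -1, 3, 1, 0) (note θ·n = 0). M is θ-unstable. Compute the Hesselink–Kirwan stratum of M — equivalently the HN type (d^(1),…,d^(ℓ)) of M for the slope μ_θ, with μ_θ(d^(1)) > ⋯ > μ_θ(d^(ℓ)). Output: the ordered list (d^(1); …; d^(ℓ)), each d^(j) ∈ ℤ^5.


Barcode: M ≅ I[1,3], I[2,5], I[5,5]. HN layers by μ_θ (5 steps, strictly decreasing):
  μ^(1)=3; μ^(2)=4/3; μ^(3)=0; μ^(4)=-1; μ^(5)=-5

((0, 0, 1, 0, 0); (0, 0, 1, 1, 1); (0, 0, 0, 0, 1); (0, 2, 0, 0, 0); (1, 0, 0, 0, 0))


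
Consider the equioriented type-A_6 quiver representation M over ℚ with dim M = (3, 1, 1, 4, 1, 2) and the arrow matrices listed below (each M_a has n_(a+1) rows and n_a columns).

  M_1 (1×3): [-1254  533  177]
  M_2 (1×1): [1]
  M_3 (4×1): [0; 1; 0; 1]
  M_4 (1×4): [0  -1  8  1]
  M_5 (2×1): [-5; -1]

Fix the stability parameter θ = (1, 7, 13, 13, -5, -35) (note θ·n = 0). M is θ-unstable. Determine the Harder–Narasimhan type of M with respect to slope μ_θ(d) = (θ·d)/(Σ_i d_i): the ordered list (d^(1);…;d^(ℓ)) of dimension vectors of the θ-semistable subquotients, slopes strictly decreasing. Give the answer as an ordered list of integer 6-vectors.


Barcode: M ≅ I[1,1]^2, I[1,4], I[4,4]^2, I[4,6], I[6,6]. HN layers by μ_θ (5 steps, strictly decreasing):
  μ^(1)=13; μ^(2)=7; μ^(3)=1; μ^(4)=-9; μ^(5)=-35

((0, 0, 1, 3, 0, 0); (0, 1, 0, 0, 0, 0); (3, 0, 0, 0, 0, 0); (0, 0, 0, 1, 1, 1); (0, 0, 0, 0, 0, 1))


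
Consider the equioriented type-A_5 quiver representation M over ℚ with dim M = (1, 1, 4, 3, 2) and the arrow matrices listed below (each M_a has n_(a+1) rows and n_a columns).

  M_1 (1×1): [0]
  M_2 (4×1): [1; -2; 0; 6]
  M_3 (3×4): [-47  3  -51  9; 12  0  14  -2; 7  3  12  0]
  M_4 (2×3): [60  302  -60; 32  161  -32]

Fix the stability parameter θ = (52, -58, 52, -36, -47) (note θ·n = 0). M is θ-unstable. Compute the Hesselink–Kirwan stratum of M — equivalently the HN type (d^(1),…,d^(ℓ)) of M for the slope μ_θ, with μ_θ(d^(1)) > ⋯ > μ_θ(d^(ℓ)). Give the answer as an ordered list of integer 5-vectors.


Via rank(M_{q-1}∘⋯∘M_p): M ≅ I[1,1], I[2,4], I[3,3]^2, I[3,5], I[4,5].
μ_θ-semistable layers: μ^(1)=52; μ^(2)=8; μ^(3)=-31/3; μ^(4)=-83/2; μ^(5)=-58

((1, 0, 2, 0, 0); (0, 0, 1, 1, 0); (0, 0, 1, 1, 1); (0, 0, 0, 1, 1); (0, 1, 0, 0, 0))


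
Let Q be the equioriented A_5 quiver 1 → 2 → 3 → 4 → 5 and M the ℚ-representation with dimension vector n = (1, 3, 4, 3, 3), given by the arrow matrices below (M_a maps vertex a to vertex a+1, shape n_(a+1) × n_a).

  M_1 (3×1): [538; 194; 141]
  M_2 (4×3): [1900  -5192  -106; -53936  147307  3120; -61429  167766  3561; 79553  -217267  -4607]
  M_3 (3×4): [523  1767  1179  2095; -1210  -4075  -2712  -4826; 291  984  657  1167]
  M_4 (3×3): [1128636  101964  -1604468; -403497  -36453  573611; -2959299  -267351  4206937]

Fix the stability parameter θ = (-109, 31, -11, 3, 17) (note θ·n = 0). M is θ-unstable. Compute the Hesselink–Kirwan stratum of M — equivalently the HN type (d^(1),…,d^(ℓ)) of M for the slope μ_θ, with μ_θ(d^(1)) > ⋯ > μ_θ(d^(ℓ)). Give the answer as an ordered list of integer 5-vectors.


Barcode: M ≅ I[1,3], I[2,3], I[2,4], I[3,4], I[4,5], I[5,5]^2. HN layers by μ_θ (6 steps, strictly decreasing):
  μ^(1)=17; μ^(2)=10; μ^(3)=23/3; μ^(4)=3; μ^(5)=-11; μ^(6)=-109

((0, 0, 0, 0, 3); (0, 2, 2, 0, 0); (0, 1, 1, 1, 0); (0, 0, 0, 2, 0); (0, 0, 1, 0, 0); (1, 0, 0, 0, 0))


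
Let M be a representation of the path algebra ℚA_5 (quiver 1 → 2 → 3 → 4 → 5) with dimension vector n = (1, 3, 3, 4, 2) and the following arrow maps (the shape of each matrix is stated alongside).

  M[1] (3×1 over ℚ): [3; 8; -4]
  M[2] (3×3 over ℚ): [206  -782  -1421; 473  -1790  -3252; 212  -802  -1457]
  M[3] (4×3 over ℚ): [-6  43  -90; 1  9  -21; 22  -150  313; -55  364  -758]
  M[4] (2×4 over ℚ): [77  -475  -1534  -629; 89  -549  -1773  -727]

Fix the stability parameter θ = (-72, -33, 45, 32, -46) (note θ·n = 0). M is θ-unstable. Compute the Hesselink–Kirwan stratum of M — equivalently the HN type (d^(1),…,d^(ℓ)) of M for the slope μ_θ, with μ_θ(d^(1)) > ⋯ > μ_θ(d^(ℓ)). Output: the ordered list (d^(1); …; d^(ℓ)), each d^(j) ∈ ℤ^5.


Barcode: M ≅ I[1,4], I[2,4], I[2,5], I[4,5]. HN layers by μ_θ (5 steps, strictly decreasing):
  μ^(1)=77/2; μ^(2)=31/3; μ^(3)=-7; μ^(4)=-33; μ^(5)=-72

((0, 0, 2, 2, 0); (0, 0, 1, 1, 1); (0, 0, 0, 1, 1); (0, 3, 0, 0, 0); (1, 0, 0, 0, 0))


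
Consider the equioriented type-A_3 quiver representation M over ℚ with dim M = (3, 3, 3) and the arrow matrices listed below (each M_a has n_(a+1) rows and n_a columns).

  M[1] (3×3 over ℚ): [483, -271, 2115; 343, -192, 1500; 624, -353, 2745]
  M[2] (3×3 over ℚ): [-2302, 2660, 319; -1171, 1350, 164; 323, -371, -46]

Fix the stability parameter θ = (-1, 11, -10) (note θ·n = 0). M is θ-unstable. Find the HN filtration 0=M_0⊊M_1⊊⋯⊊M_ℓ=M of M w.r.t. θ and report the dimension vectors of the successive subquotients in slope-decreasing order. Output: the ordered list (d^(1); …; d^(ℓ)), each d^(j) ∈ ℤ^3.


Barcode: M ≅ I[1,1], I[1,3]^2, I[2,3]. HN layers by μ_θ (2 steps, strictly decreasing):
  μ^(1)=1/2; μ^(2)=-1

((0, 3, 3); (3, 0, 0))


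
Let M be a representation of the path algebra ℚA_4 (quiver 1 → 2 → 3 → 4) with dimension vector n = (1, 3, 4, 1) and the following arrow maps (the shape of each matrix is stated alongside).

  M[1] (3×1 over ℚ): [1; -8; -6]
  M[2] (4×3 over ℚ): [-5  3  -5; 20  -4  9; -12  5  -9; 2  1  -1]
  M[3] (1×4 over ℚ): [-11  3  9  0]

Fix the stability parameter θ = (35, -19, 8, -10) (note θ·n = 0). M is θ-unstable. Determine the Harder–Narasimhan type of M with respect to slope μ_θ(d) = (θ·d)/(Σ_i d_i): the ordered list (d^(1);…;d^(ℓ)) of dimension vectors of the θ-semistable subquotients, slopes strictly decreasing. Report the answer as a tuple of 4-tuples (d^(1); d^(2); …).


Via rank(M_{q-1}∘⋯∘M_p): M ≅ I[1,4], I[2,3]^2, I[3,3].
μ_θ-semistable layers: μ^(1)=8; μ^(2)=7/2; μ^(3)=-19

((0, 0, 3, 0); (1, 1, 1, 1); (0, 2, 0, 0))


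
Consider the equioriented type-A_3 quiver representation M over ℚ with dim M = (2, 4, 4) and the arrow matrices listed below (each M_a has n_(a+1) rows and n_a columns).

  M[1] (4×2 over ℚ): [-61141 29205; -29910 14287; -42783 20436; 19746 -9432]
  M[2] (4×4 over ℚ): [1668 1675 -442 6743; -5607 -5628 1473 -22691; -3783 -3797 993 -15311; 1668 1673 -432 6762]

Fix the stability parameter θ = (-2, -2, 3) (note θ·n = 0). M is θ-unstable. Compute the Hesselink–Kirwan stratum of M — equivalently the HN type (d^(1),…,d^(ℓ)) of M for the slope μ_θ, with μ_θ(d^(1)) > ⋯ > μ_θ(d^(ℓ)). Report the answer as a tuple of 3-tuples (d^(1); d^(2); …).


Via rank(M_{q-1}∘⋯∘M_p): M ≅ I[1,2], I[1,3], I[2,3]^2, I[3,3].
μ_θ-semistable layers: μ^(1)=3; μ^(2)=-2

((0, 0, 4); (2, 4, 0))


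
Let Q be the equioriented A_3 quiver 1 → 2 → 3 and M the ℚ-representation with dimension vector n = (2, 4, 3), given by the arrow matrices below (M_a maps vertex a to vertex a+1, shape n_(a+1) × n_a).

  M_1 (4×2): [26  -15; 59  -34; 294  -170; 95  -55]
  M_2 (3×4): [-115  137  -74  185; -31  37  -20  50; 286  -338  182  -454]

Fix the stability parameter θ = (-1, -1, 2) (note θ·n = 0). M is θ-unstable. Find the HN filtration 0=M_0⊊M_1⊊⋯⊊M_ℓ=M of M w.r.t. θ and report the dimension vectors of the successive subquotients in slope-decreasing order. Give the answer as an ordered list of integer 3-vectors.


Interval decomposition of M: I[1,2], I[1,3], I[2,3]^2.
HN type (ℓ=2): μ^(1)=2; μ^(2)=-1

((0, 0, 3); (2, 4, 0))


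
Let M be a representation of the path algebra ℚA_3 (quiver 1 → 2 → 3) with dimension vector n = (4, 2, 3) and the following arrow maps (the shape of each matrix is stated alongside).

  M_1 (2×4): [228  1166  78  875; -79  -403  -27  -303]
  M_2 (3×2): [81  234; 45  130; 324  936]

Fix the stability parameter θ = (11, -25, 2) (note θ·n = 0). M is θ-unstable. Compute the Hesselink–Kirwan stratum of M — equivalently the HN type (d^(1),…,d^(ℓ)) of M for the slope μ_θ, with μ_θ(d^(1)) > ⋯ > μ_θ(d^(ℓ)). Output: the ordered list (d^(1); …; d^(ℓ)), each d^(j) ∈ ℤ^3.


Via rank(M_{q-1}∘⋯∘M_p): M ≅ I[1,1]^2, I[1,2], I[1,3], I[3,3]^2.
μ_θ-semistable layers: μ^(1)=11; μ^(2)=2; μ^(3)=-7

((2, 0, 0); (0, 0, 3); (2, 2, 0))


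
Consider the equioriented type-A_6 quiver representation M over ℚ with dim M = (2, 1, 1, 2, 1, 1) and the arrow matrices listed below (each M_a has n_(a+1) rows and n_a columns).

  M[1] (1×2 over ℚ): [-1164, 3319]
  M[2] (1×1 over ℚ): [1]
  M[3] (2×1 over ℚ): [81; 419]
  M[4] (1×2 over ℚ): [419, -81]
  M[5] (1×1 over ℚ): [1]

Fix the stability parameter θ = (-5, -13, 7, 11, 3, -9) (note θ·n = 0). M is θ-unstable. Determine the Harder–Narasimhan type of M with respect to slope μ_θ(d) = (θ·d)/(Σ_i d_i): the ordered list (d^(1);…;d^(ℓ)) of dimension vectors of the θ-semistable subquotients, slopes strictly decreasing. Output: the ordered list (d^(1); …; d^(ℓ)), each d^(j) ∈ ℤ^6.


Interval decomposition of M: I[1,1], I[1,4], I[4,6].
HN type (ℓ=5): μ^(1)=11; μ^(2)=7; μ^(3)=5/3; μ^(4)=-5; μ^(5)=-9

((0, 0, 0, 1, 0, 0); (0, 0, 1, 0, 0, 0); (0, 0, 0, 1, 1, 1); (1, 0, 0, 0, 0, 0); (1, 1, 0, 0, 0, 0))


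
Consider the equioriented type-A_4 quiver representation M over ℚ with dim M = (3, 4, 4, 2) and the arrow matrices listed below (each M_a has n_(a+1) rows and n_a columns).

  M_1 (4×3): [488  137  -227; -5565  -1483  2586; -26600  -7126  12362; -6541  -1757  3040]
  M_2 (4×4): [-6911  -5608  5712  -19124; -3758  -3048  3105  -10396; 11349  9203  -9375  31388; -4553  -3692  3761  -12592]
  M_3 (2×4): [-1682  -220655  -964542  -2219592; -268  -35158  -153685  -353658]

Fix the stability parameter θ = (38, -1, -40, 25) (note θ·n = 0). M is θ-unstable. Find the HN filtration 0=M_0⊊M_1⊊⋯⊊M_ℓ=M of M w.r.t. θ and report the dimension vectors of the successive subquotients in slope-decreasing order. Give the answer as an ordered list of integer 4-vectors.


Barcode: M ≅ I[1,1], I[1,4]^2, I[2,2], I[2,3], I[3,3]. HN layers by μ_θ (5 steps, strictly decreasing):
  μ^(1)=38; μ^(2)=25; μ^(3)=-1; μ^(4)=-41/2; μ^(5)=-40

((1, 0, 0, 0); (0, 0, 0, 2); (2, 3, 2, 0); (0, 1, 1, 0); (0, 0, 1, 0))


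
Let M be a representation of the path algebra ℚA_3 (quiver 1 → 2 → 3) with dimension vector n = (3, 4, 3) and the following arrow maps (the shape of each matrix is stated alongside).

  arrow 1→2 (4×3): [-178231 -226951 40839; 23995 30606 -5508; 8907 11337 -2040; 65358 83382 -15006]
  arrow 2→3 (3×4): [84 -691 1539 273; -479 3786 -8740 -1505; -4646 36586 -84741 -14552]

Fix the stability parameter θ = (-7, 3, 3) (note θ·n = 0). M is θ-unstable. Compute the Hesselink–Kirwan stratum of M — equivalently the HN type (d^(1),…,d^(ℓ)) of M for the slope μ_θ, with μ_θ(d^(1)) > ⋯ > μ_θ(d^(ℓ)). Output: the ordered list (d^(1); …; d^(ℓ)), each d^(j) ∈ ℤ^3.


Barcode: M ≅ I[1,3]^3, I[2,2]. HN layers by μ_θ (2 steps, strictly decreasing):
  μ^(1)=3; μ^(2)=-7

((0, 4, 3); (3, 0, 0))


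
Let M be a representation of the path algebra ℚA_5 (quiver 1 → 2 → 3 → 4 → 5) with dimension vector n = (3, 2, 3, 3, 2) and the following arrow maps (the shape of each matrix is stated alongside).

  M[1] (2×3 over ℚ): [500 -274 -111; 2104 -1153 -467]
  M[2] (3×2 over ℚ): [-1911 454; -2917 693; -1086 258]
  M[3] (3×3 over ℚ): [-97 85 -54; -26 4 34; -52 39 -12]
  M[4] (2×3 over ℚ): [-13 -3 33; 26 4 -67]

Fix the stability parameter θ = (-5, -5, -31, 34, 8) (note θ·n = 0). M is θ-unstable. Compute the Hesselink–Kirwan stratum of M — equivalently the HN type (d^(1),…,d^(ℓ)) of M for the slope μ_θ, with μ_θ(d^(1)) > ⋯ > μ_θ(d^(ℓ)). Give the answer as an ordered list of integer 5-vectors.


Barcode: M ≅ I[1,1], I[1,5]^2, I[3,4]. HN layers by μ_θ (5 steps, strictly decreasing):
  μ^(1)=34; μ^(2)=21; μ^(3)=-5; μ^(4)=-41/3; μ^(5)=-31

((0, 0, 0, 1, 0); (0, 0, 0, 2, 2); (1, 0, 0, 0, 0); (2, 2, 2, 0, 0); (0, 0, 1, 0, 0))


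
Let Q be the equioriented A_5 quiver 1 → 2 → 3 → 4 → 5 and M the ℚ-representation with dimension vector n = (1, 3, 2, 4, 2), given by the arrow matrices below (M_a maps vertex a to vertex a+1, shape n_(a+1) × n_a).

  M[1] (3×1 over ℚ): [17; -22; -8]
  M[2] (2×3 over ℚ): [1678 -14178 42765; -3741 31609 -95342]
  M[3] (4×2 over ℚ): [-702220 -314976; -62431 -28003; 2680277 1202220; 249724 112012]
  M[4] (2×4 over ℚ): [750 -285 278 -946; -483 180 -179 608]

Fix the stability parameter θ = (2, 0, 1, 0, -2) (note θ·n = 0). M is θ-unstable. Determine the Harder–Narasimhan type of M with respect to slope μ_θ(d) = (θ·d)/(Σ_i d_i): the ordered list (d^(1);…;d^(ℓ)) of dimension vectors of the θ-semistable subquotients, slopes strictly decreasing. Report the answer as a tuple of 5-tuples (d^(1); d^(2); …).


Barcode: M ≅ I[1,5], I[2,2], I[2,5], I[4,4]^2. HN layers by μ_θ (3 steps, strictly decreasing):
  μ^(1)=1/5; μ^(2)=0; μ^(3)=-1/4

((1, 1, 1, 1, 1); (0, 1, 0, 2, 0); (0, 1, 1, 1, 1))


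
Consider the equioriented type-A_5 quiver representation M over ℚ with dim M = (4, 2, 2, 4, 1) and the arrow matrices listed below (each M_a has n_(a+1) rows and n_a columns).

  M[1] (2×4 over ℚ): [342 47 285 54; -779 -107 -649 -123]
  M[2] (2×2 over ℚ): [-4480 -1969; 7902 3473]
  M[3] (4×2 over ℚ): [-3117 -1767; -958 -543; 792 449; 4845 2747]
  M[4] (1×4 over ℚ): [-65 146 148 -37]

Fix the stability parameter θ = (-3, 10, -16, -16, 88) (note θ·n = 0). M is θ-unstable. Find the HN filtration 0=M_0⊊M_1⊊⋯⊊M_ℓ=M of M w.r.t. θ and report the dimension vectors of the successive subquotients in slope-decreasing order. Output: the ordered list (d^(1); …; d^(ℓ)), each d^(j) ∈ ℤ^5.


Barcode: M ≅ I[1,1]^2, I[1,4], I[1,5], I[4,4]^2. HN layers by μ_θ (4 steps, strictly decreasing):
  μ^(1)=88; μ^(2)=-3; μ^(3)=-25/4; μ^(4)=-16

((0, 0, 0, 0, 1); (2, 0, 0, 0, 0); (2, 2, 2, 2, 0); (0, 0, 0, 2, 0))


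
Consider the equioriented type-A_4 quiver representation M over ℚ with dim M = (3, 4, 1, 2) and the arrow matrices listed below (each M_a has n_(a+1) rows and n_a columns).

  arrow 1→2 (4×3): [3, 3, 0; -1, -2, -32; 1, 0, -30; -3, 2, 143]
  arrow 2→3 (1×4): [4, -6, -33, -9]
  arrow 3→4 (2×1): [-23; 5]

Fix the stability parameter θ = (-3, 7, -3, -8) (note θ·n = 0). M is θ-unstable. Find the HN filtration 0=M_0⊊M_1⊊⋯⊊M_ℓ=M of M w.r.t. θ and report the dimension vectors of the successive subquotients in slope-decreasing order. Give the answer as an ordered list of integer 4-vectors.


Barcode: M ≅ I[1,2]^2, I[1,4], I[2,2], I[4,4]. HN layers by μ_θ (4 steps, strictly decreasing):
  μ^(1)=7; μ^(2)=-4/3; μ^(3)=-3; μ^(4)=-8

((0, 3, 0, 0); (0, 1, 1, 1); (3, 0, 0, 0); (0, 0, 0, 1))


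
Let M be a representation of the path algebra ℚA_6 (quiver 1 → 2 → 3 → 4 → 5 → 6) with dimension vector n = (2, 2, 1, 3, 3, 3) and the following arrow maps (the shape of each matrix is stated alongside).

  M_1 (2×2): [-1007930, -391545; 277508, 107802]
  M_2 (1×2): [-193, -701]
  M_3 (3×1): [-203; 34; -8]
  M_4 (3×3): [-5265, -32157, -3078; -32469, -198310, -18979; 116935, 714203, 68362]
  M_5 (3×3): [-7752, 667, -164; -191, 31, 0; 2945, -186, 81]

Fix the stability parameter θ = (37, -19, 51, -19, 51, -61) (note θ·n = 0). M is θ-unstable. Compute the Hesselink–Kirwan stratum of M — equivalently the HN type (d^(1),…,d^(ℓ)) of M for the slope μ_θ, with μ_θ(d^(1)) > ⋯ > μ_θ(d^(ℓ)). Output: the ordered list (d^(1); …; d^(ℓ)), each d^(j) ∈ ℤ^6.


Via rank(M_{q-1}∘⋯∘M_p): M ≅ I[1,1], I[1,6], I[2,2], I[4,4], I[4,6], I[5,6].
μ_θ-semistable layers: μ^(1)=37; μ^(2)=20/3; μ^(3)=-5; μ^(4)=-19

((1, 0, 0, 0, 0, 0); (1, 1, 1, 1, 1, 1); (0, 0, 0, 0, 2, 2); (0, 1, 0, 2, 0, 0))


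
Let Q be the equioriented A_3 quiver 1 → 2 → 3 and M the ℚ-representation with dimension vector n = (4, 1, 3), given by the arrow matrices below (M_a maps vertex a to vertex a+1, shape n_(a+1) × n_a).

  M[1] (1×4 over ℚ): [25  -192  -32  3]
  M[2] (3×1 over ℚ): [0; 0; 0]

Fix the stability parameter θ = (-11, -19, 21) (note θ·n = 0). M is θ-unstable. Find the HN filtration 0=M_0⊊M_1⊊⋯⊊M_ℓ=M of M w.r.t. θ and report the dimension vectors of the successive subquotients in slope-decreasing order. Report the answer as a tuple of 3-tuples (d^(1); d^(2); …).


Barcode: M ≅ I[1,1]^3, I[1,2], I[3,3]^3. HN layers by μ_θ (3 steps, strictly decreasing):
  μ^(1)=21; μ^(2)=-11; μ^(3)=-15

((0, 0, 3); (3, 0, 0); (1, 1, 0))


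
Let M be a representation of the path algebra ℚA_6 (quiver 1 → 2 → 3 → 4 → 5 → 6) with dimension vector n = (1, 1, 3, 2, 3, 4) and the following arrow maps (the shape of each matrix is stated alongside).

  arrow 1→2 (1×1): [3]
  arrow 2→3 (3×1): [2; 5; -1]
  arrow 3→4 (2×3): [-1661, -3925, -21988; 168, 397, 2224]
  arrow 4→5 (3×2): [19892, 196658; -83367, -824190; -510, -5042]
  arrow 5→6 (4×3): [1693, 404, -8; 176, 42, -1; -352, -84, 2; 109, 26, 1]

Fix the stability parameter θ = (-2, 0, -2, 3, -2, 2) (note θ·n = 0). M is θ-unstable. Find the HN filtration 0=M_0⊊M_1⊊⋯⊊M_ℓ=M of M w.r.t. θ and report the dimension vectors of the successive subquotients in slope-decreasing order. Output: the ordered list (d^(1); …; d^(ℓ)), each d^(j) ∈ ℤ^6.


Barcode: M ≅ I[1,6], I[3,3], I[3,5], I[5,6], I[6,6]^2. HN layers by μ_θ (4 steps, strictly decreasing):
  μ^(1)=2; μ^(2)=1/2; μ^(3)=-1; μ^(4)=-2

((0, 0, 0, 0, 0, 4); (0, 0, 0, 2, 2, 0); (0, 1, 1, 0, 0, 0); (1, 0, 2, 0, 1, 0))


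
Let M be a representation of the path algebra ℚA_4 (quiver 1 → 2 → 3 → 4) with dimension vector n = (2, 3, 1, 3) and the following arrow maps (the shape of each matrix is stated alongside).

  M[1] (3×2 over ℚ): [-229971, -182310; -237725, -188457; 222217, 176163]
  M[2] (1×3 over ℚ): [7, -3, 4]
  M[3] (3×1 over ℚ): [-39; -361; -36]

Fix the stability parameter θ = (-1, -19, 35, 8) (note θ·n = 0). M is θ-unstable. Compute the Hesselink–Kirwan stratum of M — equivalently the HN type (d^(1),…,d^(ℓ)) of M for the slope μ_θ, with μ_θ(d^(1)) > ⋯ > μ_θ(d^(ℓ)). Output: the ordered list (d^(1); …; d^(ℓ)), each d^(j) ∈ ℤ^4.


Barcode: M ≅ I[1,2], I[1,4], I[2,2], I[4,4]^2. HN layers by μ_θ (4 steps, strictly decreasing):
  μ^(1)=43/2; μ^(2)=8; μ^(3)=-10; μ^(4)=-19

((0, 0, 1, 1); (0, 0, 0, 2); (2, 2, 0, 0); (0, 1, 0, 0))


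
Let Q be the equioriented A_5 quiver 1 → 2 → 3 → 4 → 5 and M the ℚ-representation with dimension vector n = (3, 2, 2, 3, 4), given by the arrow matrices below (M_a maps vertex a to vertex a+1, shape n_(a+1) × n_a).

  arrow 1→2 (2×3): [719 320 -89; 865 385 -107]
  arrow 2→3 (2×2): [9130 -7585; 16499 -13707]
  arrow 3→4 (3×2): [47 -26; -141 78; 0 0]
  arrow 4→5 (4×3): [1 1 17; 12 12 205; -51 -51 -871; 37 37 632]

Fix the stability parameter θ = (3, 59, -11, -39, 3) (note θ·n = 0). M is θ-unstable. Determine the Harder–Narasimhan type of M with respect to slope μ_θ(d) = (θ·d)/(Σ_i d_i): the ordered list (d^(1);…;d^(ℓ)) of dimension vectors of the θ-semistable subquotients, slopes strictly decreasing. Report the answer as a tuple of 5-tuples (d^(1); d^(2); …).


Interval decomposition of M: I[1,1], I[1,3], I[1,5], I[4,4], I[4,5], I[5,5]^2.
HN type (ℓ=3): μ^(1)=24; μ^(2)=3; μ^(3)=-39

((0, 1, 1, 0, 0); (3, 1, 1, 1, 4); (0, 0, 0, 2, 0))


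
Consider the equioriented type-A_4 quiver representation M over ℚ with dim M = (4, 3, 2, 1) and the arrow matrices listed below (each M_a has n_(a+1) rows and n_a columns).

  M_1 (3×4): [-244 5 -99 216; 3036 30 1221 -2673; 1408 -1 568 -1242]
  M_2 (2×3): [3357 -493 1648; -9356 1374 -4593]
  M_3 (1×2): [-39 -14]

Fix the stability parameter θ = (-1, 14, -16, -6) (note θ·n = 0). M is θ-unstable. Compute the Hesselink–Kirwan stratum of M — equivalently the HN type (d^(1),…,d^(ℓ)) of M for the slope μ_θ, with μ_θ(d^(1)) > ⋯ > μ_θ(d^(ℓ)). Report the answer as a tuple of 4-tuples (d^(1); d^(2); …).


Barcode: M ≅ I[1,1], I[1,2], I[1,3], I[1,4]. HN layers by μ_θ (3 steps, strictly decreasing):
  μ^(1)=14; μ^(2)=-1; μ^(3)=-9/4

((0, 1, 0, 0); (3, 1, 1, 0); (1, 1, 1, 1))


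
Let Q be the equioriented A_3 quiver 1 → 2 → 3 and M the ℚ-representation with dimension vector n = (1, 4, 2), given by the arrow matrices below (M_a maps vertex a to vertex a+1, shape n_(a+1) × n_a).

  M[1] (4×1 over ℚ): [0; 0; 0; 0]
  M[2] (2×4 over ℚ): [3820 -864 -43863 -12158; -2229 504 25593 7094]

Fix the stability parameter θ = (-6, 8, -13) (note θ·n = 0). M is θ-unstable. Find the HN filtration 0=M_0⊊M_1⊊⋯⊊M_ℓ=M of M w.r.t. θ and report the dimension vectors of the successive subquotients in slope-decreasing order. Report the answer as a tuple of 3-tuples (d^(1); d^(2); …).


Barcode: M ≅ I[1,1], I[2,2]^2, I[2,3]^2. HN layers by μ_θ (3 steps, strictly decreasing):
  μ^(1)=8; μ^(2)=-5/2; μ^(3)=-6

((0, 2, 0); (0, 2, 2); (1, 0, 0))


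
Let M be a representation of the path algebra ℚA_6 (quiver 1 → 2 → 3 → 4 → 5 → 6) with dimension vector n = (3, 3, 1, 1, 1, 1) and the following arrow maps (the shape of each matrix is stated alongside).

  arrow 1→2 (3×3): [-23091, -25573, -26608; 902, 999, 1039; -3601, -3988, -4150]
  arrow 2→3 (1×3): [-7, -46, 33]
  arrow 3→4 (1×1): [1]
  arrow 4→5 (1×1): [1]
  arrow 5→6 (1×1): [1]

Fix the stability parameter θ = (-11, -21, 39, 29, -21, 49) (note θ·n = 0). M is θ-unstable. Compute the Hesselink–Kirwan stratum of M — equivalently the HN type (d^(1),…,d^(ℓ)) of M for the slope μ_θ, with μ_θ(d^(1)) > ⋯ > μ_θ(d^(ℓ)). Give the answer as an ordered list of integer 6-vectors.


Interval decomposition of M: I[1,2]^2, I[1,6].
HN type (ℓ=3): μ^(1)=49; μ^(2)=47/3; μ^(3)=-16

((0, 0, 0, 0, 0, 1); (0, 0, 1, 1, 1, 0); (3, 3, 0, 0, 0, 0))


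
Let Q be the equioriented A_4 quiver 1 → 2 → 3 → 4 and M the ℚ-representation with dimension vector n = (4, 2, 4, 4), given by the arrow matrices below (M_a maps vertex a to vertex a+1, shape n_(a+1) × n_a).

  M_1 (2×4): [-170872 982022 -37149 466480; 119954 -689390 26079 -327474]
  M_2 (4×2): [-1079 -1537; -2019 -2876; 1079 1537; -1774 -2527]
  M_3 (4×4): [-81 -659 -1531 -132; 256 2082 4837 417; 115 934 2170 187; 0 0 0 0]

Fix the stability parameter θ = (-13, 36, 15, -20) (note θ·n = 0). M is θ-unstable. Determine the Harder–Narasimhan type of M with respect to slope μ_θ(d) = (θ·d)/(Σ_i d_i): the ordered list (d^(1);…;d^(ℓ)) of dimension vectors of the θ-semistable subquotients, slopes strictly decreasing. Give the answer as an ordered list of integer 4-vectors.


Barcode: M ≅ I[1,1]^2, I[1,3], I[1,4], I[3,4]^2, I[4,4]. HN layers by μ_θ (5 steps, strictly decreasing):
  μ^(1)=51/2; μ^(2)=31/3; μ^(3)=-5/2; μ^(4)=-13; μ^(5)=-20

((0, 1, 1, 0); (0, 1, 1, 1); (0, 0, 2, 2); (4, 0, 0, 0); (0, 0, 0, 1))


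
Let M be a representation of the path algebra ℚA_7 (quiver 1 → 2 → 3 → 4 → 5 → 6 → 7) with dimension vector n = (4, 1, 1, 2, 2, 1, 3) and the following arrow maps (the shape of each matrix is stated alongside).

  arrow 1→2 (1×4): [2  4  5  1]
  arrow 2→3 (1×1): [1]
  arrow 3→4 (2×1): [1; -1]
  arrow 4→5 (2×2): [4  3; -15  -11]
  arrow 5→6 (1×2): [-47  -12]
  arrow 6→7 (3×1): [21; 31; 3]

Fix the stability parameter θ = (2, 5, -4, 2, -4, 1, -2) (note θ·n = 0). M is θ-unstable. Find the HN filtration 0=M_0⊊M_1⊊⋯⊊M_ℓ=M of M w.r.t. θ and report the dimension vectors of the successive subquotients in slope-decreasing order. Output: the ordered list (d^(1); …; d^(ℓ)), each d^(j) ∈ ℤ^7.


Barcode: M ≅ I[1,1]^3, I[1,7], I[4,5], I[7,7]^2. HN layers by μ_θ (4 steps, strictly decreasing):
  μ^(1)=2; μ^(2)=0; μ^(3)=-1; μ^(4)=-2

((3, 0, 0, 0, 0, 0, 0); (1, 1, 1, 1, 1, 1, 1); (0, 0, 0, 1, 1, 0, 0); (0, 0, 0, 0, 0, 0, 2))


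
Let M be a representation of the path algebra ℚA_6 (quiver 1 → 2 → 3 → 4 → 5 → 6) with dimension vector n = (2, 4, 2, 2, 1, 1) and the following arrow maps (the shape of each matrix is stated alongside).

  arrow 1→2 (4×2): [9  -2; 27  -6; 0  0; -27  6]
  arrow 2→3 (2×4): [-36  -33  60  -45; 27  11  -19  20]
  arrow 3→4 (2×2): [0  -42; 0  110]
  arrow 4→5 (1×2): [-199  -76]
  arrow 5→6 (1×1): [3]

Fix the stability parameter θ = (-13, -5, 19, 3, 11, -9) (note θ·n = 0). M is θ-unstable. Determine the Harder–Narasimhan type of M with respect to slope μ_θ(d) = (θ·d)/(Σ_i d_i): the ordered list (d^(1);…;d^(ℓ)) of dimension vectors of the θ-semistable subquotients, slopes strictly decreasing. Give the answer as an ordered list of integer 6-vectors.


Via rank(M_{q-1}∘⋯∘M_p): M ≅ I[1,1], I[1,2], I[2,2], I[2,3], I[2,6], I[4,4].
μ_θ-semistable layers: μ^(1)=19; μ^(2)=6; μ^(3)=3; μ^(4)=-5; μ^(5)=-13

((0, 0, 1, 0, 0, 0); (0, 0, 1, 1, 1, 1); (0, 0, 0, 1, 0, 0); (0, 4, 0, 0, 0, 0); (2, 0, 0, 0, 0, 0))


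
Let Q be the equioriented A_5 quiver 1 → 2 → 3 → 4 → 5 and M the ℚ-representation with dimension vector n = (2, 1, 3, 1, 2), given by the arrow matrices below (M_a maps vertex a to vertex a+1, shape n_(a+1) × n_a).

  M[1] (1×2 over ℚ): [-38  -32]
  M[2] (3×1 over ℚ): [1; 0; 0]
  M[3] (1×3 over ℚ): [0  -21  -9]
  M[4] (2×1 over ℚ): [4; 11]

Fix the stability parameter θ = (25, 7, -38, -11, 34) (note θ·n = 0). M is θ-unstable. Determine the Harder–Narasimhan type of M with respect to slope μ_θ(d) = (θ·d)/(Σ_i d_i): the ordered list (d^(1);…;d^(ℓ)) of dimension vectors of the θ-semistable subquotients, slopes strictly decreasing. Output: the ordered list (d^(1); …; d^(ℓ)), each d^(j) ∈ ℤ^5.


Barcode: M ≅ I[1,1], I[1,3], I[3,3], I[3,5], I[5,5]. HN layers by μ_θ (5 steps, strictly decreasing):
  μ^(1)=34; μ^(2)=25; μ^(3)=-2; μ^(4)=-11; μ^(5)=-38

((0, 0, 0, 0, 2); (1, 0, 0, 0, 0); (1, 1, 1, 0, 0); (0, 0, 0, 1, 0); (0, 0, 2, 0, 0))


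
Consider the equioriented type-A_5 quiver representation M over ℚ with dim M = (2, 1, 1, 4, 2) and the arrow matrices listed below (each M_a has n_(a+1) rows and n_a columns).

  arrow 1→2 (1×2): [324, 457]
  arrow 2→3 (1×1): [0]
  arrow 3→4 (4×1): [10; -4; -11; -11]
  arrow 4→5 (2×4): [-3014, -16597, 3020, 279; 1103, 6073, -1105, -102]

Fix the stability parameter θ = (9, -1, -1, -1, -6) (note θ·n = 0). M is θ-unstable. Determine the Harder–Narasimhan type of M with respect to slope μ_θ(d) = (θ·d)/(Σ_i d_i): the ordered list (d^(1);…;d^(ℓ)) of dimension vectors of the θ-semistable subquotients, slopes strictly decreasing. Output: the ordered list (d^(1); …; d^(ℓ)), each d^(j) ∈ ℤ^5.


Interval decomposition of M: I[1,1], I[1,2], I[3,5], I[4,4]^2, I[4,5].
HN type (ℓ=5): μ^(1)=9; μ^(2)=4; μ^(3)=-1; μ^(4)=-8/3; μ^(5)=-7/2

((1, 0, 0, 0, 0); (1, 1, 0, 0, 0); (0, 0, 0, 2, 0); (0, 0, 1, 1, 1); (0, 0, 0, 1, 1))


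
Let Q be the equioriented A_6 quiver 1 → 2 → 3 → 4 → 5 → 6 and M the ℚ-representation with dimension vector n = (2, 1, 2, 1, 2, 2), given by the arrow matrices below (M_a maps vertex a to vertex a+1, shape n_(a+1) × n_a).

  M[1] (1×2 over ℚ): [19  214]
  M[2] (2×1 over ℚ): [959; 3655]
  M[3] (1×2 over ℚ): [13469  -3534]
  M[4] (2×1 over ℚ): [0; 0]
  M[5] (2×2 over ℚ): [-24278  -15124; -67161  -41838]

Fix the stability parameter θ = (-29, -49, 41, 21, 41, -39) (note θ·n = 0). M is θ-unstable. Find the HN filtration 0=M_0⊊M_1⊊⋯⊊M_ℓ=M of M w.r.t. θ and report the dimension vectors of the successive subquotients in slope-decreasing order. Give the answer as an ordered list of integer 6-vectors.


Via rank(M_{q-1}∘⋯∘M_p): M ≅ I[1,1], I[1,4], I[3,3], I[5,5], I[5,6], I[6,6].
μ_θ-semistable layers: μ^(1)=41; μ^(2)=31; μ^(3)=1; μ^(4)=-29; μ^(5)=-39

((0, 0, 1, 0, 1, 0); (0, 0, 1, 1, 0, 0); (0, 0, 0, 0, 1, 1); (1, 0, 0, 0, 0, 0); (1, 1, 0, 0, 0, 1))


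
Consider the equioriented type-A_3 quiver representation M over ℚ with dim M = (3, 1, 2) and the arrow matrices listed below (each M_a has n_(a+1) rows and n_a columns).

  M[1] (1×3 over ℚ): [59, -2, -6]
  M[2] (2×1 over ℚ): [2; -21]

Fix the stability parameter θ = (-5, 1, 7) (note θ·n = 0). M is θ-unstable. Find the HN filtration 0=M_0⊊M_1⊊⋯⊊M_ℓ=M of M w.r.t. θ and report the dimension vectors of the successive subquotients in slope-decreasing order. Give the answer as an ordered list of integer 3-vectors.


Interval decomposition of M: I[1,1]^2, I[1,3], I[3,3].
HN type (ℓ=3): μ^(1)=7; μ^(2)=1; μ^(3)=-5

((0, 0, 2); (0, 1, 0); (3, 0, 0))


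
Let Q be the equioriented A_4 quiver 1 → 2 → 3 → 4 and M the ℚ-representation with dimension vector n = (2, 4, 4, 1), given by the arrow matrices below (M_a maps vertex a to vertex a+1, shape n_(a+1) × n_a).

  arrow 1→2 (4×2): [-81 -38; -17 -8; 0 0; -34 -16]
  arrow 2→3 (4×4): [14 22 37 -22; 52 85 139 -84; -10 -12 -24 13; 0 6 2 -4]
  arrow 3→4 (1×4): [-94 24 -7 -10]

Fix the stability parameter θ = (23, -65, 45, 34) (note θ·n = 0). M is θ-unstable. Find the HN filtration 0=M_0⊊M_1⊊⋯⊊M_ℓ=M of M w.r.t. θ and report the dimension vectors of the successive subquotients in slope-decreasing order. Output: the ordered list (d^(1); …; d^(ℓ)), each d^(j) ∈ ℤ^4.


Via rank(M_{q-1}∘⋯∘M_p): M ≅ I[1,3], I[1,4], I[2,2], I[2,3], I[3,3].
μ_θ-semistable layers: μ^(1)=45; μ^(2)=79/2; μ^(3)=-21; μ^(4)=-65

((0, 0, 3, 0); (0, 0, 1, 1); (2, 2, 0, 0); (0, 2, 0, 0))


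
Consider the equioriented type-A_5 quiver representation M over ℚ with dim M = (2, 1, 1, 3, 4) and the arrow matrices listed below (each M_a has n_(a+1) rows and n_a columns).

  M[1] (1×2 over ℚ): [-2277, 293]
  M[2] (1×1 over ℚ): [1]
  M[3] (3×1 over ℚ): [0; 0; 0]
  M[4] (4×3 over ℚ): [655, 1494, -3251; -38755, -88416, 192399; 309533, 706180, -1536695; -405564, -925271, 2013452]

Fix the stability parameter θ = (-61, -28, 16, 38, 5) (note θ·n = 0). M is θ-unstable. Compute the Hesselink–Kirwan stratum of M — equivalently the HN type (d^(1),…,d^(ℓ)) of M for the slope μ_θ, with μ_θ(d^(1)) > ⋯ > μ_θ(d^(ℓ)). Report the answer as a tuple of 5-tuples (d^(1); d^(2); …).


Interval decomposition of M: I[1,1], I[1,3], I[4,5]^3, I[5,5].
HN type (ℓ=5): μ^(1)=43/2; μ^(2)=16; μ^(3)=5; μ^(4)=-28; μ^(5)=-61

((0, 0, 0, 3, 3); (0, 0, 1, 0, 0); (0, 0, 0, 0, 1); (0, 1, 0, 0, 0); (2, 0, 0, 0, 0))


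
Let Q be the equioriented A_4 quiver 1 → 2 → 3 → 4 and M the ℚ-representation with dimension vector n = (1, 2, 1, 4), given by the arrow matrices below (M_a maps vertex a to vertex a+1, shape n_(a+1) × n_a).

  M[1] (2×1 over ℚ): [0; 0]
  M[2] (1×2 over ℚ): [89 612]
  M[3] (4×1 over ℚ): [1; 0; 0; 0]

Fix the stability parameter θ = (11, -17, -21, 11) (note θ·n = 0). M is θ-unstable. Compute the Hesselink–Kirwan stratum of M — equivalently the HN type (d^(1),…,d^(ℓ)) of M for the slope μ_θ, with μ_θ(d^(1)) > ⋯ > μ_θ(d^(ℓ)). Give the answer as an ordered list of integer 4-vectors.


Interval decomposition of M: I[1,1], I[2,2], I[2,4], I[4,4]^3.
HN type (ℓ=3): μ^(1)=11; μ^(2)=-17; μ^(3)=-19

((1, 0, 0, 4); (0, 1, 0, 0); (0, 1, 1, 0))


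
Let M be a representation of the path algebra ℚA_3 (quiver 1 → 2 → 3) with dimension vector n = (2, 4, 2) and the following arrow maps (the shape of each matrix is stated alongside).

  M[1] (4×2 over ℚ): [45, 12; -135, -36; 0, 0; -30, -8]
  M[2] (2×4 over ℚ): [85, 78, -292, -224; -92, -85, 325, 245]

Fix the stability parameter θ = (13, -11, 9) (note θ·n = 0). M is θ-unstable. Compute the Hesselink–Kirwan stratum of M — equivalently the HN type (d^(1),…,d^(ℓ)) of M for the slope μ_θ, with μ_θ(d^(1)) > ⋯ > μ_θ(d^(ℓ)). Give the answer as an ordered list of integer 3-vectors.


Interval decomposition of M: I[1,1], I[1,3], I[2,2]^2, I[2,3].
HN type (ℓ=4): μ^(1)=13; μ^(2)=9; μ^(3)=1; μ^(4)=-11

((1, 0, 0); (0, 0, 2); (1, 1, 0); (0, 3, 0))


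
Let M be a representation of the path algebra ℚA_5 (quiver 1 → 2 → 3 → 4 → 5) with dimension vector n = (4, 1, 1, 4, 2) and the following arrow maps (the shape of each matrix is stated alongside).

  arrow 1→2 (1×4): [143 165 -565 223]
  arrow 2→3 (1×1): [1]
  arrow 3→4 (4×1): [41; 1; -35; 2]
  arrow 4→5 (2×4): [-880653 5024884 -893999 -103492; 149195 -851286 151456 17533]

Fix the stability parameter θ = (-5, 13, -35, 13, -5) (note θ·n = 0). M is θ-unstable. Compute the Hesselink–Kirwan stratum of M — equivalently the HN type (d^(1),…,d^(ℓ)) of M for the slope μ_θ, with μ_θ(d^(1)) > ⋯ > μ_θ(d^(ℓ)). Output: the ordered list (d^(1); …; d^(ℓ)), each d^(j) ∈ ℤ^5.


Via rank(M_{q-1}∘⋯∘M_p): M ≅ I[1,1]^3, I[1,5], I[4,4]^2, I[4,5].
μ_θ-semistable layers: μ^(1)=13; μ^(2)=4; μ^(3)=-5; μ^(4)=-9

((0, 0, 0, 2, 0); (0, 0, 0, 2, 2); (3, 0, 0, 0, 0); (1, 1, 1, 0, 0))


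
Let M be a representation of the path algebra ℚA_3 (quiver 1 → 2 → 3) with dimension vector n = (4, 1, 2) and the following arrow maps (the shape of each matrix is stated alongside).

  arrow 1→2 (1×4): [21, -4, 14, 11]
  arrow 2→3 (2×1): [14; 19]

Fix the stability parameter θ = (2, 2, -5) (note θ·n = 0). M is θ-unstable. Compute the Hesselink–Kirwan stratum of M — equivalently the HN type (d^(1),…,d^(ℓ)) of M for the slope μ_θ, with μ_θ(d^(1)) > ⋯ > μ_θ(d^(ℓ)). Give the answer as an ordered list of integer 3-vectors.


Via rank(M_{q-1}∘⋯∘M_p): M ≅ I[1,1]^3, I[1,3], I[3,3].
μ_θ-semistable layers: μ^(1)=2; μ^(2)=-1/3; μ^(3)=-5

((3, 0, 0); (1, 1, 1); (0, 0, 1))


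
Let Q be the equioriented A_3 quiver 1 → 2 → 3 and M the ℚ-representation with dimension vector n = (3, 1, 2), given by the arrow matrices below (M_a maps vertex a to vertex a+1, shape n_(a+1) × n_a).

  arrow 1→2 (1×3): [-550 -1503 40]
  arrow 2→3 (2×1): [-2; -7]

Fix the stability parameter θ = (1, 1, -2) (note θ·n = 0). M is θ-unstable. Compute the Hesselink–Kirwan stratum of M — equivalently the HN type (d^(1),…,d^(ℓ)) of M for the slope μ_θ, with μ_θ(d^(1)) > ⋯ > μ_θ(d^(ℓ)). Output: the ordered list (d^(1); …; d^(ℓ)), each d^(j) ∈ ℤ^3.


Interval decomposition of M: I[1,1]^2, I[1,3], I[3,3].
HN type (ℓ=3): μ^(1)=1; μ^(2)=0; μ^(3)=-2

((2, 0, 0); (1, 1, 1); (0, 0, 1))


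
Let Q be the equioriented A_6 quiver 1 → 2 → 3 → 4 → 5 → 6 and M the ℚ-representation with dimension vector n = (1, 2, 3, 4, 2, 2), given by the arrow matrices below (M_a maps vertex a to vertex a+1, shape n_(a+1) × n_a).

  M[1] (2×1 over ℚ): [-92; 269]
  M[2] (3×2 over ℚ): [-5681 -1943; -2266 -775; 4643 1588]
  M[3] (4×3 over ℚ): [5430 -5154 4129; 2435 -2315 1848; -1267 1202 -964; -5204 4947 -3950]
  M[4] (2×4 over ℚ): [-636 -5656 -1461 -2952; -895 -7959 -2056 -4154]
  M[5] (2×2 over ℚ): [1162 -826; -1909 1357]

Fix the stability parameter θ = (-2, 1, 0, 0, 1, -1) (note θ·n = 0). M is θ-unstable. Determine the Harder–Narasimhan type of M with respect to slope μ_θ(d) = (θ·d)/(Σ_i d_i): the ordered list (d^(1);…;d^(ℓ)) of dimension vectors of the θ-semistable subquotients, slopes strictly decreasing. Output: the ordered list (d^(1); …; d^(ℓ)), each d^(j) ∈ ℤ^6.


Barcode: M ≅ I[1,6], I[2,5], I[3,4], I[4,4], I[6,6]. HN layers by μ_θ (6 steps, strictly decreasing):
  μ^(1)=1; μ^(2)=1/3; μ^(3)=1/5; μ^(4)=0; μ^(5)=-1; μ^(6)=-2

((0, 0, 0, 0, 1, 0); (0, 1, 1, 1, 0, 0); (0, 1, 1, 1, 1, 1); (0, 0, 1, 2, 0, 0); (0, 0, 0, 0, 0, 1); (1, 0, 0, 0, 0, 0))


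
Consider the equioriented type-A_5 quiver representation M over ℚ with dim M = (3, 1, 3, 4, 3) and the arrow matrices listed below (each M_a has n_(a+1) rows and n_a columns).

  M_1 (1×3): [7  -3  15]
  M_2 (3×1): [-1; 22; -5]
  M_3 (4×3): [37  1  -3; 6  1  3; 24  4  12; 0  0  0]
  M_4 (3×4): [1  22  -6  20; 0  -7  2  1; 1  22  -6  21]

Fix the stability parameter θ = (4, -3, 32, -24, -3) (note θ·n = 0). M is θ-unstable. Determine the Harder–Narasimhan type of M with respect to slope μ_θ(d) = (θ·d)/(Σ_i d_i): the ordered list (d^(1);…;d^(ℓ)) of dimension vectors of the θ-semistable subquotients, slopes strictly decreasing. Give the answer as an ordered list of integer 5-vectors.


Interval decomposition of M: I[1,1]^2, I[1,5], I[3,3], I[3,5], I[4,4], I[4,5].
HN type (ℓ=6): μ^(1)=32; μ^(2)=4; μ^(3)=5/3; μ^(4)=1/2; μ^(5)=-3; μ^(6)=-24

((0, 0, 1, 0, 0); (2, 0, 0, 0, 0); (0, 0, 2, 2, 2); (1, 1, 0, 0, 0); (0, 0, 0, 0, 1); (0, 0, 0, 2, 0))


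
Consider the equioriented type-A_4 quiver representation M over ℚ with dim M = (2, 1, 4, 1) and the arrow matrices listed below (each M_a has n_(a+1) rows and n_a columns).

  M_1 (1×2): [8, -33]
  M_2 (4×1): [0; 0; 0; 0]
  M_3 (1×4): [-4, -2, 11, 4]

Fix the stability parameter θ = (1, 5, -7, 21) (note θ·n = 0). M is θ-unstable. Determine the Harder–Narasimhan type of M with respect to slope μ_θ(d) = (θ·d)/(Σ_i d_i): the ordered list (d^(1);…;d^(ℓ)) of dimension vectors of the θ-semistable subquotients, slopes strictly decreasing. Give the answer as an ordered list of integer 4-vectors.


Interval decomposition of M: I[1,1], I[1,2], I[3,3]^3, I[3,4].
HN type (ℓ=4): μ^(1)=21; μ^(2)=5; μ^(3)=1; μ^(4)=-7

((0, 0, 0, 1); (0, 1, 0, 0); (2, 0, 0, 0); (0, 0, 4, 0))


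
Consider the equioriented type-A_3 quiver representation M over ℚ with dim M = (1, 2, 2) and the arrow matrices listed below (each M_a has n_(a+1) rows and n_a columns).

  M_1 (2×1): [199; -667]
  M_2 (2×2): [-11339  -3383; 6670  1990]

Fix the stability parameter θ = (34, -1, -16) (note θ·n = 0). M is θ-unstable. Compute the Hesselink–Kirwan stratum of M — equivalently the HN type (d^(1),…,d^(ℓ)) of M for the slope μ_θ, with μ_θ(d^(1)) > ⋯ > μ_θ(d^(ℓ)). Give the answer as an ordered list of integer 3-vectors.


Via rank(M_{q-1}∘⋯∘M_p): M ≅ I[1,2], I[2,3], I[3,3].
μ_θ-semistable layers: μ^(1)=33/2; μ^(2)=-17/2; μ^(3)=-16

((1, 1, 0); (0, 1, 1); (0, 0, 1))


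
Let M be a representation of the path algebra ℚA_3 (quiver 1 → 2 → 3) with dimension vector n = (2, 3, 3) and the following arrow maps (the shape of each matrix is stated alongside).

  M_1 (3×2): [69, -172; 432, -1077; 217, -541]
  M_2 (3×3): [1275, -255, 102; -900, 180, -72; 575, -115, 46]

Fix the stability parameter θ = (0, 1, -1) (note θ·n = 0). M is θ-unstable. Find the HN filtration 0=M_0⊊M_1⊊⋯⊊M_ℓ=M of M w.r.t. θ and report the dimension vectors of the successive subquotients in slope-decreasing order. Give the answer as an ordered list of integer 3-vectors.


Barcode: M ≅ I[1,2], I[1,3], I[2,2], I[3,3]^2. HN layers by μ_θ (3 steps, strictly decreasing):
  μ^(1)=1; μ^(2)=0; μ^(3)=-1

((0, 2, 0); (2, 1, 1); (0, 0, 2))


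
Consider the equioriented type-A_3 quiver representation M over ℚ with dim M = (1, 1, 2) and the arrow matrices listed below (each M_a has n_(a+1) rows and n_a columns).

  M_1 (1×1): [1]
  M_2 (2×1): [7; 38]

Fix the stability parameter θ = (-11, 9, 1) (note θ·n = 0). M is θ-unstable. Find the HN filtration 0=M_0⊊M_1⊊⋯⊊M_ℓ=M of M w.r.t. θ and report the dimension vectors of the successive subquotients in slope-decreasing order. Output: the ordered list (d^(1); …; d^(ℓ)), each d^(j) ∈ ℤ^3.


Via rank(M_{q-1}∘⋯∘M_p): M ≅ I[1,3], I[3,3].
μ_θ-semistable layers: μ^(1)=5; μ^(2)=1; μ^(3)=-11

((0, 1, 1); (0, 0, 1); (1, 0, 0))
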